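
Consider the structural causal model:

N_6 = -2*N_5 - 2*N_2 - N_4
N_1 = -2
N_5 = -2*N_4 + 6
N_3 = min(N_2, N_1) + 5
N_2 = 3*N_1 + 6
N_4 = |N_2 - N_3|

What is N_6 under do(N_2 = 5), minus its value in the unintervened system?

Under do(N_2=5), the mechanism N_2 = 3*N_1 + 6 is discarded; N_2 is fixed at 5.
N_3 = min(N_2, N_1) + 5  [with N_2=5, N_1=-2]  = 3
N_4 = |N_2 - N_3|  [with N_2=5, N_3=3]  = 2
N_5 = -2*N_4 + 6  [with N_4=2]  = 2
N_6 = -2*N_5 - 2*N_2 - N_4  [with N_5=2, N_2=5, N_4=2]  = -16
Without intervention: N_2 = 3*N_1 + 6  [with N_1=-2]  = 0; N_3 = min(N_2, N_1) + 5  [with N_2=0, N_1=-2]  = 3; N_4 = |N_2 - N_3|  [with N_2=0, N_3=3]  = 3; N_5 = -2*N_4 + 6  [with N_4=3]  = 0; N_6 = -2*N_5 - 2*N_2 - N_4  [with N_5=0, N_2=0, N_4=3]  = -3.
Change = -16 − (-3) = -13.

-13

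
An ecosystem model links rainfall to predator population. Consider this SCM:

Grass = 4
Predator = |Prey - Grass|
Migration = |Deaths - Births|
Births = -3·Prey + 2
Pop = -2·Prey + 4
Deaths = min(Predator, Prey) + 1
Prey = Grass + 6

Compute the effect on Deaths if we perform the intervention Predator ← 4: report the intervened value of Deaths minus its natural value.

do(Predator=4) replaces the equation Predator = |Prey - Grass| with the constant Predator = 4.
Prey = Grass + 6  [with Grass=4]  = 10
Deaths = min(Predator, Prey) + 1  [with Predator=4, Prey=10]  = 5
Without intervention: Prey = Grass + 6  [with Grass=4]  = 10; Predator = |Prey - Grass|  [with Prey=10, Grass=4]  = 6; Deaths = min(Predator, Prey) + 1  [with Predator=6, Prey=10]  = 7.
Change = 5 − 7 = -2.

-2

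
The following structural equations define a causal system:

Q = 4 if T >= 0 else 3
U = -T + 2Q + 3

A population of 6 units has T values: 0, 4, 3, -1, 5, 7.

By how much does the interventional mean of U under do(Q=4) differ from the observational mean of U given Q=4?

0.8

The intervention sets Q=4 in all 6 units regardless of T. Recomputing U per unit gives 11, 7, 8, 12, 6, 4; average 8.
E[U|Q=4] averages over only the 5 units with Q=4 (T = 0, 4, 3, 5, 7): U = 11, 7, 8, 6, 4, mean 7.2.
Difference = 8 − 7.2 = 0.8.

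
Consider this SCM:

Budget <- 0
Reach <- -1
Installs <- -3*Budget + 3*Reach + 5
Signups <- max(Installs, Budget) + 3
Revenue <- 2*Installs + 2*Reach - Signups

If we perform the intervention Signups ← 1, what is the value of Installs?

2

Under do(Signups=1), the mechanism Signups <- max(Installs, Budget) + 3 is discarded; Signups is fixed at 1.
Since Installs is not a descendant of the intervened variable, it is unaffected.
Installs = -3*Budget + 3*Reach + 5  [with Budget=0, Reach=-1]  = 2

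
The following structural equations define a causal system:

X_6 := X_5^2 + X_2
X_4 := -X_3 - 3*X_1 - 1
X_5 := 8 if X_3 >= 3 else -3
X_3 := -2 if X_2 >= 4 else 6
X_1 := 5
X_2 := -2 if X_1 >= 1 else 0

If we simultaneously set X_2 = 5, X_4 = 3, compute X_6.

14

The joint intervention fixes X_2 = 5, X_4 = 3, removing each variable's own equation.
X_3 = -2 if X_2 >= 4 else 6  [with X_2=5]  = -2
X_5 = 8 if X_3 >= 3 else -3  [with X_3=-2]  = -3
X_6 = X_5^2 + X_2  [with X_5=-3, X_2=5]  = 14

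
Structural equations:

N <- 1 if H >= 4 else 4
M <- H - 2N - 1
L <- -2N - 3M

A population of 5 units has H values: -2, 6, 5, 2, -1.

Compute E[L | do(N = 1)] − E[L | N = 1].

10.5

Every unit gets N=1 under the intervention. L values become 13, -11, -8, 1, 10; E[L|do(N=1)] = 1.
E[L|N=1] averages over only the 2 units with N=1 (H = 6, 5): L = -11, -8, mean -9.5.
Difference = 1 − (-9.5) = 10.5.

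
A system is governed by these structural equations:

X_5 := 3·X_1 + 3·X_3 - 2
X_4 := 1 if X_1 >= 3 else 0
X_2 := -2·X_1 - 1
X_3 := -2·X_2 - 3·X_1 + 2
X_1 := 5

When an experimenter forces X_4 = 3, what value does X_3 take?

Under do(X_4=3), the mechanism X_4 := 1 if X_1 >= 3 else 0 is discarded; X_4 is fixed at 3.
Since X_3 is not a descendant of the intervened variable, it is unaffected.
X_2 = -2·X_1 - 1  [with X_1=5]  = -11
X_3 = -2·X_2 - 3·X_1 + 2  [with X_2=-11, X_1=5]  = 9

9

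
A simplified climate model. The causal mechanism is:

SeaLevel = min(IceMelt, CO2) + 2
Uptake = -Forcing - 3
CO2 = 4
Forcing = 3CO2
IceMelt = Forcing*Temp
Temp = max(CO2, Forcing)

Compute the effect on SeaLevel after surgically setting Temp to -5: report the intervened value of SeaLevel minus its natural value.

do(Temp=-5) replaces the equation Temp = max(CO2, Forcing) with the constant Temp = -5.
Forcing = 3CO2  [with CO2=4]  = 12
IceMelt = Forcing*Temp  [with Forcing=12, Temp=-5]  = -60
SeaLevel = min(IceMelt, CO2) + 2  [with IceMelt=-60, CO2=4]  = -58
Without intervention: Forcing = 3CO2  [with CO2=4]  = 12; Temp = max(CO2, Forcing)  [with CO2=4, Forcing=12]  = 12; IceMelt = Forcing*Temp  [with Forcing=12, Temp=12]  = 144; SeaLevel = min(IceMelt, CO2) + 2  [with IceMelt=144, CO2=4]  = 6.
Change = -58 − 6 = -64.

-64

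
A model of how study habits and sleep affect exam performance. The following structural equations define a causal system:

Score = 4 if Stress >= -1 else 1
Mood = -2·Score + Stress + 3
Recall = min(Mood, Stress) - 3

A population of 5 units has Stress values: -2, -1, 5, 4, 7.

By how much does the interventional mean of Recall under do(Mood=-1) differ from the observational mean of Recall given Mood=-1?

Every unit gets Mood=-1 under the intervention. Recall values become -5, -4, -4, -4, -4; E[Recall|do(Mood=-1)] = -4.2.
Observing Mood=-1 restricts to units where Mood's equation naturally yields -1: Stress ∈ {-2, 4}. In that subpopulation Recall = -5, -4, mean -4.5.
Difference = -4.2 − (-4.5) = 0.3.

0.3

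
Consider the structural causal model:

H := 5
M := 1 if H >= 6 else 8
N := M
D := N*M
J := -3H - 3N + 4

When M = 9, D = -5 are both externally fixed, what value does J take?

Setting M = 9, D = -5 by intervention discards those variables' equations.
N = M  [with M=9]  = 9
J = -3H - 3N + 4  [with H=5, N=9]  = -38

-38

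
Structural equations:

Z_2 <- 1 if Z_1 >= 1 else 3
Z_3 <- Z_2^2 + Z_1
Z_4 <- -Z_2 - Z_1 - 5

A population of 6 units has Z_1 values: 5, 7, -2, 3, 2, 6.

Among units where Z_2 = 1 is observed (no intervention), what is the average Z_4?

E[Z_4|Z_2=1] averages over only the 5 units with Z_2=1 (Z_1 = 5, 7, 3, 2, 6): Z_4 = -11, -13, -9, -8, -12, mean -10.6.

-10.6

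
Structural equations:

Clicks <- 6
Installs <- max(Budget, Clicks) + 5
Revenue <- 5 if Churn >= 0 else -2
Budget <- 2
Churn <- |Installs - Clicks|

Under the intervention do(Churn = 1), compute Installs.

Under do(Churn=1), the mechanism Churn <- |Installs - Clicks| is discarded; Churn is fixed at 1.
Since Installs is not a descendant of the intervened variable, it is unaffected.
Installs = max(Budget, Clicks) + 5  [with Budget=2, Clicks=6]  = 11

11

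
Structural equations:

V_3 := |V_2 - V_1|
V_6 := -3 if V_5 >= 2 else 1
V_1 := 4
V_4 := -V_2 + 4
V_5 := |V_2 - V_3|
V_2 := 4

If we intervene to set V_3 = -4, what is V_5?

do(V_3=-4) replaces the equation V_3 := |V_2 - V_1| with the constant V_3 = -4.
V_5 = |V_2 - V_3|  [with V_2=4, V_3=-4]  = 8

8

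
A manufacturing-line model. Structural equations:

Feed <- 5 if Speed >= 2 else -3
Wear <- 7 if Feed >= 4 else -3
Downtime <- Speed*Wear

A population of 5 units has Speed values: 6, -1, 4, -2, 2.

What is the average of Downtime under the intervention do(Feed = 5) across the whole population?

Every unit gets Feed=5 under the intervention. Downtime values become 42, -7, 28, -14, 14; E[Downtime|do(Feed=5)] = 12.6.

12.6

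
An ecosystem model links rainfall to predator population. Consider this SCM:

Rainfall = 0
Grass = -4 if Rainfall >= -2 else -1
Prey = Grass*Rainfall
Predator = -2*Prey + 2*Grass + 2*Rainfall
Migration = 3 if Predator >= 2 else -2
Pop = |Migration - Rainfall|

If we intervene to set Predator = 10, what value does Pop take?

Under do(Predator=10), the mechanism Predator = -2*Prey + 2*Grass + 2*Rainfall is discarded; Predator is fixed at 10.
Migration = 3 if Predator >= 2 else -2  [with Predator=10]  = 3
Pop = |Migration - Rainfall|  [with Migration=3, Rainfall=0]  = 3

3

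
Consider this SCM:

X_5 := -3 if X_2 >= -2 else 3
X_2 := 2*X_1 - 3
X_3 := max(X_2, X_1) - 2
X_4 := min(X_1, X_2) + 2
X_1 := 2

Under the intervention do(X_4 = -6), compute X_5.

-3

Intervening sets X_4 = -6 and removes its equation (X_4 := min(X_1, X_2) + 2).
No directed path runs from X_4 to X_5, so X_5 keeps its natural value.
X_2 = 2*X_1 - 3  [with X_1=2]  = 1
X_5 = -3 if X_2 >= -2 else 3  [with X_2=1]  = -3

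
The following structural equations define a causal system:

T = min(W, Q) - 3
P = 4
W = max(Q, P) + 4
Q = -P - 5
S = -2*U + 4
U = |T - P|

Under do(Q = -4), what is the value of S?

-18

Under do(Q=-4), the mechanism Q = -P - 5 is discarded; Q is fixed at -4.
W = max(Q, P) + 4  [with Q=-4, P=4]  = 8
T = min(W, Q) - 3  [with W=8, Q=-4]  = -7
U = |T - P|  [with T=-7, P=4]  = 11
S = -2*U + 4  [with U=11]  = -18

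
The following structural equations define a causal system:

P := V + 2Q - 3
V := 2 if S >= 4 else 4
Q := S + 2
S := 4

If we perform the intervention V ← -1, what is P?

8

The intervention breaks the incoming arrows to V: V := 2 if S >= 4 else 4 no longer applies, and V = -1.
Q = S + 2  [with S=4]  = 6
P = V + 2Q - 3  [with V=-1, Q=6]  = 8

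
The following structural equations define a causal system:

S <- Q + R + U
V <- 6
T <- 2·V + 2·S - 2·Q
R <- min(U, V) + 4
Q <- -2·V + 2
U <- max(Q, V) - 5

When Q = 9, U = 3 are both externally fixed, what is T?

Under do(Q = 9, U = 3), each intervened variable's structural equation is replaced by its fixed value.
R = min(U, V) + 4  [with U=3, V=6]  = 7
S = Q + R + U  [with Q=9, R=7, U=3]  = 19
T = 2·V + 2·S - 2·Q  [with V=6, S=19, Q=9]  = 32

32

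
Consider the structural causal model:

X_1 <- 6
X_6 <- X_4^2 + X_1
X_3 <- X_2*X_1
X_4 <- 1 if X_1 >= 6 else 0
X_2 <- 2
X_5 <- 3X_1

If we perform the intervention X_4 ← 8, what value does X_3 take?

Under do(X_4=8), the mechanism X_4 <- 1 if X_1 >= 6 else 0 is discarded; X_4 is fixed at 8.
Since X_3 is not a descendant of the intervened variable, it is unaffected.
X_3 = X_2*X_1  [with X_2=2, X_1=6]  = 12

12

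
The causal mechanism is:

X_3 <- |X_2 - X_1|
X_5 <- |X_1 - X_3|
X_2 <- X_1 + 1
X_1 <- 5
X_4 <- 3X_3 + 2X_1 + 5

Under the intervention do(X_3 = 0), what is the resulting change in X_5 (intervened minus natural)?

do(X_3=0) replaces the equation X_3 <- |X_2 - X_1| with the constant X_3 = 0.
X_5 = |X_1 - X_3|  [with X_1=5, X_3=0]  = 5
Without intervention: X_2 = X_1 + 1  [with X_1=5]  = 6; X_3 = |X_2 - X_1|  [with X_2=6, X_1=5]  = 1; X_5 = |X_1 - X_3|  [with X_1=5, X_3=1]  = 4.
Change = 5 − 4 = 1.

1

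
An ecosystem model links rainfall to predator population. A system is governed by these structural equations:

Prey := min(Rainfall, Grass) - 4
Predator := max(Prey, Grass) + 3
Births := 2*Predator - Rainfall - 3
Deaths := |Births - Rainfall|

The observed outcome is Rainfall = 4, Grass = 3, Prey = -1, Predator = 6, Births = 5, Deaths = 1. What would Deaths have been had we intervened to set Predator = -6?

Under do(Predator=-6), the mechanism Predator := max(Prey, Grass) + 3 is discarded; Predator is fixed at -6.
Births = 2*Predator - Rainfall - 3  [with Predator=-6, Rainfall=4]  = -19
Deaths = |Births - Rainfall|  [with Births=-19, Rainfall=4]  = 23

23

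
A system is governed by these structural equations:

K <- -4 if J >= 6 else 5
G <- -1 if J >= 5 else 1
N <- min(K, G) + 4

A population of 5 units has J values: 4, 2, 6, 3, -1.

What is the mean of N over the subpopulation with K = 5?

Observing K=5 restricts to units where K's equation naturally yields 5: J ∈ {4, 2, 3, -1}. In that subpopulation N = 5, 5, 5, 5, mean 5.

5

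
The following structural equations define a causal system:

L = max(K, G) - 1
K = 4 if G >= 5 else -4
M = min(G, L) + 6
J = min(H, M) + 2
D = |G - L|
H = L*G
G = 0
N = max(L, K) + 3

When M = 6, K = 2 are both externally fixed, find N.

The joint intervention fixes M = 6, K = 2, removing each variable's own equation.
L = max(K, G) - 1  [with K=2, G=0]  = 1
N = max(L, K) + 3  [with L=1, K=2]  = 5

5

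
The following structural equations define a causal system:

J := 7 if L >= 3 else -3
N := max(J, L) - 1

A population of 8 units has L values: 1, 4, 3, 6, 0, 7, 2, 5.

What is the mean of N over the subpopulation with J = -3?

0

Conditioning on J=-3 selects the 3 unit(s) with L ∈ {1, 0, 2}. Their N values: 0, -1, 1. Mean = 0.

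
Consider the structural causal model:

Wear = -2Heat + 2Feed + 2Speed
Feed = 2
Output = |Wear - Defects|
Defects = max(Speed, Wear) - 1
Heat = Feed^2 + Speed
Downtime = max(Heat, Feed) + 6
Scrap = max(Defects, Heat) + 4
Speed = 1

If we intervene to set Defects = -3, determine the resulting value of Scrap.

9

The intervention breaks the incoming arrows to Defects: Defects = max(Speed, Wear) - 1 no longer applies, and Defects = -3.
Heat = Feed^2 + Speed  [with Feed=2, Speed=1]  = 5
Scrap = max(Defects, Heat) + 4  [with Defects=-3, Heat=5]  = 9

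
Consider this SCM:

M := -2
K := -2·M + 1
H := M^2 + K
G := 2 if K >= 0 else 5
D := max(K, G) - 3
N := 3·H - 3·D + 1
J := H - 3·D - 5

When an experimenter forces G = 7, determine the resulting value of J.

-8

The intervention breaks the incoming arrows to G: G := 2 if K >= 0 else 5 no longer applies, and G = 7.
K = -2·M + 1  [with M=-2]  = 5
H = M^2 + K  [with M=-2, K=5]  = 9
D = max(K, G) - 3  [with K=5, G=7]  = 4
J = H - 3·D - 5  [with H=9, D=4]  = -8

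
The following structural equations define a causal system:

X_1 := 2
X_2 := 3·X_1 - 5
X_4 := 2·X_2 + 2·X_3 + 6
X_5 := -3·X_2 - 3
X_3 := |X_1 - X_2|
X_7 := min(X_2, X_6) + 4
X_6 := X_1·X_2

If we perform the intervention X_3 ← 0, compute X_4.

8

The intervention breaks the incoming arrows to X_3: X_3 := |X_1 - X_2| no longer applies, and X_3 = 0.
X_2 = 3·X_1 - 5  [with X_1=2]  = 1
X_4 = 2·X_2 + 2·X_3 + 6  [with X_2=1, X_3=0]  = 8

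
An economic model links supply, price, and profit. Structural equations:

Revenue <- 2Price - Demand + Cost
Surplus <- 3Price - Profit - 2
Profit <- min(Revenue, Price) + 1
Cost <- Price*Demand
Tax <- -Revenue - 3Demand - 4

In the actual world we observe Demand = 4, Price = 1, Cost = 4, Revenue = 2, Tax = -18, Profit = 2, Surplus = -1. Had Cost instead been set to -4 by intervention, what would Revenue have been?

-6

The intervention breaks the incoming arrows to Cost: Cost <- Price*Demand no longer applies, and Cost = -4.
Revenue = 2Price - Demand + Cost  [with Price=1, Demand=4, Cost=-4]  = -6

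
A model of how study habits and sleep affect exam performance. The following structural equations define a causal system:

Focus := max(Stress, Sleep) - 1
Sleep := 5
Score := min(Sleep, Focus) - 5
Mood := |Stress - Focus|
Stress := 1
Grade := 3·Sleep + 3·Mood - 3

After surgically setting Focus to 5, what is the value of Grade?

The intervention breaks the incoming arrows to Focus: Focus := max(Stress, Sleep) - 1 no longer applies, and Focus = 5.
Mood = |Stress - Focus|  [with Stress=1, Focus=5]  = 4
Grade = 3·Sleep + 3·Mood - 3  [with Sleep=5, Mood=4]  = 24

24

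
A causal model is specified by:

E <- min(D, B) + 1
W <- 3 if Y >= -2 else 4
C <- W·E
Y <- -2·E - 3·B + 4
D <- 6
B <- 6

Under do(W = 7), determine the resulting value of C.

49

The intervention breaks the incoming arrows to W: W <- 3 if Y >= -2 else 4 no longer applies, and W = 7.
E = min(D, B) + 1  [with D=6, B=6]  = 7
C = W·E  [with W=7, E=7]  = 49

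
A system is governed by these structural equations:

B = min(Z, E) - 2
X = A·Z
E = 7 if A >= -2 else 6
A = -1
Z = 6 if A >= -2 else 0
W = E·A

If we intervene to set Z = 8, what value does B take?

Under do(Z=8), the mechanism Z = 6 if A >= -2 else 0 is discarded; Z is fixed at 8.
E = 7 if A >= -2 else 6  [with A=-1]  = 7
B = min(Z, E) - 2  [with Z=8, E=7]  = 5

5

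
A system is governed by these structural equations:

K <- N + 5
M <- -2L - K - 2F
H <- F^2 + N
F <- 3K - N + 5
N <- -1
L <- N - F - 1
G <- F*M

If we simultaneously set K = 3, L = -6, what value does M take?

Setting K = 3, L = -6 by intervention discards those variables' equations.
F = 3K - N + 5  [with K=3, N=-1]  = 15
M = -2L - K - 2F  [with L=-6, K=3, F=15]  = -21

-21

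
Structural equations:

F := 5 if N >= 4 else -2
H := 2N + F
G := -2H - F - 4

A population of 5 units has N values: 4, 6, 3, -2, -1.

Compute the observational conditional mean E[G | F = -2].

Observing F=-2 restricts to units where F's equation naturally yields -2: N ∈ {3, -2, -1}. In that subpopulation G = -10, 10, 6, mean 2.

2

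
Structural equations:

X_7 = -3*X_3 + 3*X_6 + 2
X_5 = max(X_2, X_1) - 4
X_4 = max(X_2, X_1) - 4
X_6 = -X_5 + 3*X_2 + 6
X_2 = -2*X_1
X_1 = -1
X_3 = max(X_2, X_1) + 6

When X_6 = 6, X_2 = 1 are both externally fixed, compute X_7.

Setting X_6 = 6, X_2 = 1 by intervention discards those variables' equations.
X_3 = max(X_2, X_1) + 6  [with X_2=1, X_1=-1]  = 7
X_7 = -3*X_3 + 3*X_6 + 2  [with X_3=7, X_6=6]  = -1

-1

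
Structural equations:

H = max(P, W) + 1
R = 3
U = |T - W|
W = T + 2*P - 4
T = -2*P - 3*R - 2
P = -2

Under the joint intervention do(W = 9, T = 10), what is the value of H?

10

The joint intervention fixes W = 9, T = 10, removing each variable's own equation.
H = max(P, W) + 1  [with P=-2, W=9]  = 10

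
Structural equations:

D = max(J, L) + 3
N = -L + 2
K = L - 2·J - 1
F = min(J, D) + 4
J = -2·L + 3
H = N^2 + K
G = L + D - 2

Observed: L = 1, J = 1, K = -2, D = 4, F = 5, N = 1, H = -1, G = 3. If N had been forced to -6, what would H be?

34

Intervening sets N = -6 and removes its equation (N = -L + 2).
J = -2·L + 3  [with L=1]  = 1
K = L - 2·J - 1  [with L=1, J=1]  = -2
H = N^2 + K  [with N=-6, K=-2]  = 34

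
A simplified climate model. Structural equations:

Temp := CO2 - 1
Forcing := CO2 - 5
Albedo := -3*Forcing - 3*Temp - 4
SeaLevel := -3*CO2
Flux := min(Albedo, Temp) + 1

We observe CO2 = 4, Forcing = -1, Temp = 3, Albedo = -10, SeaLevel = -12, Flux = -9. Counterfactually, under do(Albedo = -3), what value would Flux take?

-2

Under do(Albedo=-3), the mechanism Albedo := -3*Forcing - 3*Temp - 4 is discarded; Albedo is fixed at -3.
Temp = CO2 - 1  [with CO2=4]  = 3
Flux = min(Albedo, Temp) + 1  [with Albedo=-3, Temp=3]  = -2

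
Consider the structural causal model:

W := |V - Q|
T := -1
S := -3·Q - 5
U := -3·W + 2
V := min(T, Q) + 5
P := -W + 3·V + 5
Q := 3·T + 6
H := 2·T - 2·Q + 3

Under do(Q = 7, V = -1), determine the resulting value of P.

Under do(Q = 7, V = -1), each intervened variable's structural equation is replaced by its fixed value.
W = |V - Q|  [with V=-1, Q=7]  = 8
P = -W + 3·V + 5  [with W=8, V=-1]  = -6

-6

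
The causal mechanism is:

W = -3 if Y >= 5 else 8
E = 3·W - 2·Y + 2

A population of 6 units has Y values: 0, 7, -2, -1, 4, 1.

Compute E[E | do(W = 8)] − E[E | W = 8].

do(W=8) breaks W's dependence on Y. With W=8 fixed, E across the units is 26, 12, 30, 28, 18, 24, mean 23.
Conditioning on W=8 selects the 5 unit(s) with Y ∈ {0, -2, -1, 4, 1}. Their E values: 26, 30, 28, 18, 24. Mean = 25.2.
Difference = 23 − 25.2 = -2.2.

-2.2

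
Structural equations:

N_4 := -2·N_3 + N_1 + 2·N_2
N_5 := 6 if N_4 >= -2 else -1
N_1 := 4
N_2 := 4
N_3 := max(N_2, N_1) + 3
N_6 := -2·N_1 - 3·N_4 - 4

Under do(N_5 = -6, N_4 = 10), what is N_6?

Setting N_5 = -6, N_4 = 10 by intervention discards those variables' equations.
N_6 = -2·N_1 - 3·N_4 - 4  [with N_1=4, N_4=10]  = -42

-42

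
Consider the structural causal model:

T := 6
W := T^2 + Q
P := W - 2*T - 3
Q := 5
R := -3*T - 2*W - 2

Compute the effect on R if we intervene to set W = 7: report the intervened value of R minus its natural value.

The intervention breaks the incoming arrows to W: W := T^2 + Q no longer applies, and W = 7.
R = -3*T - 2*W - 2  [with T=6, W=7]  = -34
Without intervention: W = T^2 + Q  [with T=6, Q=5]  = 41; R = -3*T - 2*W - 2  [with T=6, W=41]  = -102.
Change = -34 − (-102) = 68.

68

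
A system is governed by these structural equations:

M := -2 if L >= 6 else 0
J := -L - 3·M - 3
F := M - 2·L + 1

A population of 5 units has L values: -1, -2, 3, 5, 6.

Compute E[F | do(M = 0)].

-3.4

do(M=0) breaks M's dependence on L. With M=0 fixed, F across the units is 3, 5, -5, -9, -11, mean -3.4.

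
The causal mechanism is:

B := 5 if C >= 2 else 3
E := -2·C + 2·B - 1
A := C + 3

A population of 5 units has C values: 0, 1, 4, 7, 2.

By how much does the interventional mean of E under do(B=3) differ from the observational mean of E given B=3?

The intervention sets B=3 in all 5 units regardless of C. Recomputing E per unit gives 5, 3, -3, -9, 1; average -0.6.
Conditioning on B=3 selects the 2 unit(s) with C ∈ {0, 1}. Their E values: 5, 3. Mean = 4.
Difference = -0.6 − 4 = -4.6.

-4.6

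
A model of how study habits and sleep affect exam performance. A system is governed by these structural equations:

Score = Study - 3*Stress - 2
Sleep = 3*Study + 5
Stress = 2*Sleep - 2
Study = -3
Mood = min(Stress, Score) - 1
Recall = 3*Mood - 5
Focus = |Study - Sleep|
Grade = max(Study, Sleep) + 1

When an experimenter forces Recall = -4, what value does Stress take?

-10

Intervening sets Recall = -4 and removes its equation (Recall = 3*Mood - 5).
Stress is not downstream of the intervention, so its value is determined by the original equations.
Sleep = 3*Study + 5  [with Study=-3]  = -4
Stress = 2*Sleep - 2  [with Sleep=-4]  = -10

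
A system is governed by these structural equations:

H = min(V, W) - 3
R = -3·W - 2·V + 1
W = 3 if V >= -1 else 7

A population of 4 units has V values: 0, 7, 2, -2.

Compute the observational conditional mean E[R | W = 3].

E[R|W=3] averages over only the 3 units with W=3 (V = 0, 7, 2): R = -8, -22, -12, mean -14.

-14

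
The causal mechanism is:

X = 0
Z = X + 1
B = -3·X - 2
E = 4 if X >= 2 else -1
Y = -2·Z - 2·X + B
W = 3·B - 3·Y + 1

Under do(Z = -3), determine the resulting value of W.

-17

Under do(Z=-3), the mechanism Z = X + 1 is discarded; Z is fixed at -3.
B = -3·X - 2  [with X=0]  = -2
Y = -2·Z - 2·X + B  [with Z=-3, X=0, B=-2]  = 4
W = 3·B - 3·Y + 1  [with B=-2, Y=4]  = -17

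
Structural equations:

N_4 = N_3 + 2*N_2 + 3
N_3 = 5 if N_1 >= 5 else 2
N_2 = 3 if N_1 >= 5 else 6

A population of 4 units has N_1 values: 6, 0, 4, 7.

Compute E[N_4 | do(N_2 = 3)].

12.5

do(N_2=3) breaks N_2's dependence on N_1. With N_2=3 fixed, N_4 across the units is 14, 11, 11, 14, mean 12.5.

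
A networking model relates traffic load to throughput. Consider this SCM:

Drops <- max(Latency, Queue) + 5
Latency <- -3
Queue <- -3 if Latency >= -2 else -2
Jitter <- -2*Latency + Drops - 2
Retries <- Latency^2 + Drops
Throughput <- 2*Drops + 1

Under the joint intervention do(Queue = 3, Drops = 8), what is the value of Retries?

Setting Queue = 3, Drops = 8 by intervention discards those variables' equations.
Retries = Latency^2 + Drops  [with Latency=-3, Drops=8]  = 17

17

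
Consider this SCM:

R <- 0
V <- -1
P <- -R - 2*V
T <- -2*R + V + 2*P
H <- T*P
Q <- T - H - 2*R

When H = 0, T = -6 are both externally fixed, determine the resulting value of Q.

-6

Setting H = 0, T = -6 by intervention discards those variables' equations.
Q = T - H - 2*R  [with T=-6, H=0, R=0]  = -6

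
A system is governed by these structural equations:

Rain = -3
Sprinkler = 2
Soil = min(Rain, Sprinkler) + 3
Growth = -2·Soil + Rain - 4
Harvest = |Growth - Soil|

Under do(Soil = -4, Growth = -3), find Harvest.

1

Setting Soil = -4, Growth = -3 by intervention discards those variables' equations.
Harvest = |Growth - Soil|  [with Growth=-3, Soil=-4]  = 1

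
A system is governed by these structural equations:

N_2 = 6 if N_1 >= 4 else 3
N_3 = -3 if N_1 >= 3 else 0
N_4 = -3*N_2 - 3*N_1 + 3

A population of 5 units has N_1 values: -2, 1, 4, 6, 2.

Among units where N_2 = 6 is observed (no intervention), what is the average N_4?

Conditioning on N_2=6 selects the 2 unit(s) with N_1 ∈ {4, 6}. Their N_4 values: -27, -33. Mean = -30.

-30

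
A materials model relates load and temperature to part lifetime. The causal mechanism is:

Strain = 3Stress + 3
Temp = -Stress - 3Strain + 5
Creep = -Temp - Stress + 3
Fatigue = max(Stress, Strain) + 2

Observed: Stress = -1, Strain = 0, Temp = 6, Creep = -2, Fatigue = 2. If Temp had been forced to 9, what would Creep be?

-5

The intervention breaks the incoming arrows to Temp: Temp = -Stress - 3Strain + 5 no longer applies, and Temp = 9.
Creep = -Temp - Stress + 3  [with Temp=9, Stress=-1]  = -5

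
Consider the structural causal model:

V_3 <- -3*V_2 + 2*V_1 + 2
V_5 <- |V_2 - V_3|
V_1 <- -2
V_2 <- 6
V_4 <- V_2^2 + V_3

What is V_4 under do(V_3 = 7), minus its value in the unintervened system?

27

The intervention breaks the incoming arrows to V_3: V_3 <- -3*V_2 + 2*V_1 + 2 no longer applies, and V_3 = 7.
V_4 = V_2^2 + V_3  [with V_2=6, V_3=7]  = 43
Without intervention: V_3 = -3*V_2 + 2*V_1 + 2  [with V_2=6, V_1=-2]  = -20; V_4 = V_2^2 + V_3  [with V_2=6, V_3=-20]  = 16.
Change = 43 − 16 = 27.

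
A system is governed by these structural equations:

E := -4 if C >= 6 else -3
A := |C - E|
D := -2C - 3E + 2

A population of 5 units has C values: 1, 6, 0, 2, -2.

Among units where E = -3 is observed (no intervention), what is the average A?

E[A|E=-3] averages over only the 4 units with E=-3 (C = 1, 0, 2, -2): A = 4, 3, 5, 1, mean 3.25.

3.25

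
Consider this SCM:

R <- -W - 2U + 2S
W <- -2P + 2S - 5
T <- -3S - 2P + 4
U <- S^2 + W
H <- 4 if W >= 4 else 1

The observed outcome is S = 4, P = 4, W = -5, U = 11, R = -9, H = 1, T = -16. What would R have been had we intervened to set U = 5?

Intervening sets U = 5 and removes its equation (U <- S^2 + W).
W = -2P + 2S - 5  [with P=4, S=4]  = -5
R = -W - 2U + 2S  [with W=-5, U=5, S=4]  = 3

3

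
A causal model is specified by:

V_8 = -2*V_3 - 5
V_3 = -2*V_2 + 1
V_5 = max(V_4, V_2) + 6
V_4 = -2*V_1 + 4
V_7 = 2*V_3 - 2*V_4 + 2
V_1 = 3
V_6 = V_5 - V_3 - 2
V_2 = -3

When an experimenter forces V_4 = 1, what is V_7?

14

The intervention breaks the incoming arrows to V_4: V_4 = -2*V_1 + 4 no longer applies, and V_4 = 1.
V_3 = -2*V_2 + 1  [with V_2=-3]  = 7
V_7 = 2*V_3 - 2*V_4 + 2  [with V_3=7, V_4=1]  = 14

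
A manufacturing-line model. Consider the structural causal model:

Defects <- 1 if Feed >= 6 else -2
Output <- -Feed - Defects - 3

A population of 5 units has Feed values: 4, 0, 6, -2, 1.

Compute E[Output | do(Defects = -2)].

Under do(Defects=-2), Defects's equation is replaced by Defects=-2 for every unit. Per-unit Output: -5, -1, -7, 1, -2. Mean = -2.8.

-2.8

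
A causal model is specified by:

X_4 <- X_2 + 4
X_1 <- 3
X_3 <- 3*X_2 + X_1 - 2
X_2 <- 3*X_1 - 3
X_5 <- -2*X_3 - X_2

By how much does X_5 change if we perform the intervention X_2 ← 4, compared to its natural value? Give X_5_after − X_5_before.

do(X_2=4) replaces the equation X_2 <- 3*X_1 - 3 with the constant X_2 = 4.
X_3 = 3*X_2 + X_1 - 2  [with X_2=4, X_1=3]  = 13
X_5 = -2*X_3 - X_2  [with X_3=13, X_2=4]  = -30
Without intervention: X_2 = 3*X_1 - 3  [with X_1=3]  = 6; X_3 = 3*X_2 + X_1 - 2  [with X_2=6, X_1=3]  = 19; X_5 = -2*X_3 - X_2  [with X_3=19, X_2=6]  = -44.
Change = -30 − (-44) = 14.

14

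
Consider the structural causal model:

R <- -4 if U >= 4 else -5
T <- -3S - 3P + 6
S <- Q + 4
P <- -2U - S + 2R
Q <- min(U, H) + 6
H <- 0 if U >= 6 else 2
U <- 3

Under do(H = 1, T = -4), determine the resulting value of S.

Setting H = 1, T = -4 by intervention discards those variables' equations.
Q = min(U, H) + 6  [with U=3, H=1]  = 7
S = Q + 4  [with Q=7]  = 11

11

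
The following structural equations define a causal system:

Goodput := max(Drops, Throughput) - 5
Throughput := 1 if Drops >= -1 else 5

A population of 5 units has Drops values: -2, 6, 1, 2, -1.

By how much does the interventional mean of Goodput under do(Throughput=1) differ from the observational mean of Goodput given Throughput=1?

The intervention sets Throughput=1 in all 5 units regardless of Drops. Recomputing Goodput per unit gives -4, 1, -4, -3, -4; average -2.8.
Observing Throughput=1 restricts to units where Throughput's equation naturally yields 1: Drops ∈ {6, 1, 2, -1}. In that subpopulation Goodput = 1, -4, -3, -4, mean -2.5.
Difference = -2.8 − (-2.5) = -0.3.

-0.3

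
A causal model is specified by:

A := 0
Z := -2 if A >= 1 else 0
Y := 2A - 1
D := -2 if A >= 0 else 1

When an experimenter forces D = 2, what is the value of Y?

The intervention breaks the incoming arrows to D: D := -2 if A >= 0 else 1 no longer applies, and D = 2.
Since Y is not a descendant of the intervened variable, it is unaffected.
Y = 2A - 1  [with A=0]  = -1

-1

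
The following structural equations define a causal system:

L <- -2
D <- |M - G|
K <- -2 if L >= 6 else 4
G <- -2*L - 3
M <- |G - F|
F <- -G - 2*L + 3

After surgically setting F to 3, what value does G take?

Under do(F=3), the mechanism F <- -G - 2*L + 3 is discarded; F is fixed at 3.
Since G is not a descendant of the intervened variable, it is unaffected.
G = -2*L - 3  [with L=-2]  = 1

1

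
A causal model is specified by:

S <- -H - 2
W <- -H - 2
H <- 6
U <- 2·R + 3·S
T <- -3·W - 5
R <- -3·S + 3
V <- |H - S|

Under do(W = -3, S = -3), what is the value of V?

Setting W = -3, S = -3 by intervention discards those variables' equations.
V = |H - S|  [with H=6, S=-3]  = 9

9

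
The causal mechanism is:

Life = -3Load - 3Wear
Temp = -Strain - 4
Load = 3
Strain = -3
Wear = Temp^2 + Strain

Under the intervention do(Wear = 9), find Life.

Intervening sets Wear = 9 and removes its equation (Wear = Temp^2 + Strain).
Life = -3Load - 3Wear  [with Load=3, Wear=9]  = -36

-36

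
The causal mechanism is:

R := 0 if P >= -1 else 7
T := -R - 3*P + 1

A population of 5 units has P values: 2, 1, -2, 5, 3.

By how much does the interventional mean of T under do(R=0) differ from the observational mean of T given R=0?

Under do(R=0), R's equation is replaced by R=0 for every unit. Per-unit T: -5, -2, 7, -14, -8. Mean = -4.4.
Conditioning on R=0 selects the 4 unit(s) with P ∈ {2, 1, 5, 3}. Their T values: -5, -2, -14, -8. Mean = -7.25.
Difference = -4.4 − (-7.25) = 2.85.

2.85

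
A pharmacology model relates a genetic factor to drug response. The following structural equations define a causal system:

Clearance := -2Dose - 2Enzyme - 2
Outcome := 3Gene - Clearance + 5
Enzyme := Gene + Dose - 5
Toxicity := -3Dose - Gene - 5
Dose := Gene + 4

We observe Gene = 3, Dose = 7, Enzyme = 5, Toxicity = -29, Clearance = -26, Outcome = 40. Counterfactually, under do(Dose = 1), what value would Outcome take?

16

Under do(Dose=1), the mechanism Dose := Gene + 4 is discarded; Dose is fixed at 1.
Enzyme = Gene + Dose - 5  [with Gene=3, Dose=1]  = -1
Clearance = -2Dose - 2Enzyme - 2  [with Dose=1, Enzyme=-1]  = -2
Outcome = 3Gene - Clearance + 5  [with Gene=3, Clearance=-2]  = 16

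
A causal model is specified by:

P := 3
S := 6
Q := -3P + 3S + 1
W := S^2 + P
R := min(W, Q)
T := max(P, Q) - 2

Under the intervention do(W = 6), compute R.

6

Intervening sets W = 6 and removes its equation (W := S^2 + P).
Q = -3P + 3S + 1  [with P=3, S=6]  = 10
R = min(W, Q)  [with W=6, Q=10]  = 6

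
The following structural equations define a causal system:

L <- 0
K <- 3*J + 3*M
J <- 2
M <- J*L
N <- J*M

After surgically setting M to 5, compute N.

do(M=5) replaces the equation M <- J*L with the constant M = 5.
N = J*M  [with J=2, M=5]  = 10

10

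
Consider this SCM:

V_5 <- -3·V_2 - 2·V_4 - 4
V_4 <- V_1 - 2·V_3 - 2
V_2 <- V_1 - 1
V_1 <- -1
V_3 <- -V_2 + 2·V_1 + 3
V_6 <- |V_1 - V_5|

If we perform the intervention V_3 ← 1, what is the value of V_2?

Under do(V_3=1), the mechanism V_3 <- -V_2 + 2·V_1 + 3 is discarded; V_3 is fixed at 1.
Since V_2 is not a descendant of the intervened variable, it is unaffected.
V_2 = V_1 - 1  [with V_1=-1]  = -2

-2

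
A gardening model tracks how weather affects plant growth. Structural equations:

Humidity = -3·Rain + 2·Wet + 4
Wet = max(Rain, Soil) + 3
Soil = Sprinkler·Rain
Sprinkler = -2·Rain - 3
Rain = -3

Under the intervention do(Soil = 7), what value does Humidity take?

do(Soil=7) replaces the equation Soil = Sprinkler·Rain with the constant Soil = 7.
Wet = max(Rain, Soil) + 3  [with Rain=-3, Soil=7]  = 10
Humidity = -3·Rain + 2·Wet + 4  [with Rain=-3, Wet=10]  = 33

33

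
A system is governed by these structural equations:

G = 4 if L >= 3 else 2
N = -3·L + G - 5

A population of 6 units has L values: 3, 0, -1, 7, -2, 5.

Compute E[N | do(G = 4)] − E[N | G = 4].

Every unit gets G=4 under the intervention. N values become -10, -1, 2, -22, 5, -16; E[N|do(G=4)] = -7.
Conditioning on G=4 selects the 3 unit(s) with L ∈ {3, 7, 5}. Their N values: -10, -22, -16. Mean = -16.
Difference = -7 − (-16) = 9.

9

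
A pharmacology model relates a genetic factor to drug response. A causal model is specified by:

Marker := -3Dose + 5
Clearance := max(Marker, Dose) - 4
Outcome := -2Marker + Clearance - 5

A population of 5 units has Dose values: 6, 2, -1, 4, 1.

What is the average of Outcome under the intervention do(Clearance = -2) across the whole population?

-2.6

Under do(Clearance=-2), Clearance's equation is replaced by Clearance=-2 for every unit. Per-unit Outcome: 19, -5, -23, 7, -11. Mean = -2.6.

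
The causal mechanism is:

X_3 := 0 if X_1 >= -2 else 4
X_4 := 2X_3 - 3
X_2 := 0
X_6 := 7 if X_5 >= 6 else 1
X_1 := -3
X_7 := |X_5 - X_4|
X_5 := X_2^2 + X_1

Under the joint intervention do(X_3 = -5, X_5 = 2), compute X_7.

15

Under do(X_3 = -5, X_5 = 2), each intervened variable's structural equation is replaced by its fixed value.
X_4 = 2X_3 - 3  [with X_3=-5]  = -13
X_7 = |X_5 - X_4|  [with X_5=2, X_4=-13]  = 15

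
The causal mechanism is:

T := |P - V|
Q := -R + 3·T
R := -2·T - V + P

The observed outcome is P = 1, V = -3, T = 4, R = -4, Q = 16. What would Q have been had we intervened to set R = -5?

Intervening sets R = -5 and removes its equation (R := -2·T - V + P).
T = |P - V|  [with P=1, V=-3]  = 4
Q = -R + 3·T  [with R=-5, T=4]  = 17

17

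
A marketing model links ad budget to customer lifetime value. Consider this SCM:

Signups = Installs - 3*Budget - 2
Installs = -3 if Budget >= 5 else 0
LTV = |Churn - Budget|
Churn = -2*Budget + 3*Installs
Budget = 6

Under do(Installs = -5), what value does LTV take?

33

do(Installs=-5) replaces the equation Installs = -3 if Budget >= 5 else 0 with the constant Installs = -5.
Churn = -2*Budget + 3*Installs  [with Budget=6, Installs=-5]  = -27
LTV = |Churn - Budget|  [with Churn=-27, Budget=6]  = 33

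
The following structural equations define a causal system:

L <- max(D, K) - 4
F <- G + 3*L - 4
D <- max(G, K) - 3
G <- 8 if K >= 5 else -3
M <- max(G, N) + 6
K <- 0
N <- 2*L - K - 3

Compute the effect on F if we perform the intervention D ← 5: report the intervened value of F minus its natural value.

15

do(D=5) replaces the equation D <- max(G, K) - 3 with the constant D = 5.
G = 8 if K >= 5 else -3  [with K=0]  = -3
L = max(D, K) - 4  [with D=5, K=0]  = 1
F = G + 3*L - 4  [with G=-3, L=1]  = -4
Without intervention: G = 8 if K >= 5 else -3  [with K=0]  = -3; D = max(G, K) - 3  [with G=-3, K=0]  = -3; L = max(D, K) - 4  [with D=-3, K=0]  = -4; F = G + 3*L - 4  [with G=-3, L=-4]  = -19.
Change = -4 − (-19) = 15.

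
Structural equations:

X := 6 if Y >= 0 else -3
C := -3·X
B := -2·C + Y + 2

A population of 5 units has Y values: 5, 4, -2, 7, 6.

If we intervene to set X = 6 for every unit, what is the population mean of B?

42

Under do(X=6), X's equation is replaced by X=6 for every unit. Per-unit B: 43, 42, 36, 45, 44. Mean = 42.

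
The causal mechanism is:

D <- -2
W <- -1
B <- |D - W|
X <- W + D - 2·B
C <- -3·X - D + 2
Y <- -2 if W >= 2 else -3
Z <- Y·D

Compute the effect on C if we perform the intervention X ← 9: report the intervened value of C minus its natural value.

-42

Intervening sets X = 9 and removes its equation (X <- W + D - 2·B).
C = -3·X - D + 2  [with X=9, D=-2]  = -23
Without intervention: B = |D - W|  [with D=-2, W=-1]  = 1; X = W + D - 2·B  [with W=-1, D=-2, B=1]  = -5; C = -3·X - D + 2  [with X=-5, D=-2]  = 19.
Change = -23 − 19 = -42.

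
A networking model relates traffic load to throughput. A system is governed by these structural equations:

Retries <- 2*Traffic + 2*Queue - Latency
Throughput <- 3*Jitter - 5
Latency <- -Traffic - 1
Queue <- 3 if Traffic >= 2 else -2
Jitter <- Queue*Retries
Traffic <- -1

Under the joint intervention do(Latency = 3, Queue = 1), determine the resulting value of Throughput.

Under do(Latency = 3, Queue = 1), each intervened variable's structural equation is replaced by its fixed value.
Retries = 2*Traffic + 2*Queue - Latency  [with Traffic=-1, Queue=1, Latency=3]  = -3
Jitter = Queue*Retries  [with Queue=1, Retries=-3]  = -3
Throughput = 3*Jitter - 5  [with Jitter=-3]  = -14

-14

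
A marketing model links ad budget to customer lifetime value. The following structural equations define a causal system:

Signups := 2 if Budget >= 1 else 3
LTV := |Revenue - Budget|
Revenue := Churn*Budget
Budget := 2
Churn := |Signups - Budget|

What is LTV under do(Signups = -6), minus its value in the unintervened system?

12

do(Signups=-6) replaces the equation Signups := 2 if Budget >= 1 else 3 with the constant Signups = -6.
Churn = |Signups - Budget|  [with Signups=-6, Budget=2]  = 8
Revenue = Churn*Budget  [with Churn=8, Budget=2]  = 16
LTV = |Revenue - Budget|  [with Revenue=16, Budget=2]  = 14
Without intervention: Signups = 2 if Budget >= 1 else 3  [with Budget=2]  = 2; Churn = |Signups - Budget|  [with Signups=2, Budget=2]  = 0; Revenue = Churn*Budget  [with Churn=0, Budget=2]  = 0; LTV = |Revenue - Budget|  [with Revenue=0, Budget=2]  = 2.
Change = 14 − 2 = 12.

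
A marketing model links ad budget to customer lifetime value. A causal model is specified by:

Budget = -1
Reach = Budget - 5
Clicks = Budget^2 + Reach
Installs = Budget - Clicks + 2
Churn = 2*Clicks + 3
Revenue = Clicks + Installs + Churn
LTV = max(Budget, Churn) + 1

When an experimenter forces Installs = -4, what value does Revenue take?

Under do(Installs=-4), the mechanism Installs = Budget - Clicks + 2 is discarded; Installs is fixed at -4.
Reach = Budget - 5  [with Budget=-1]  = -6
Clicks = Budget^2 + Reach  [with Budget=-1, Reach=-6]  = -5
Churn = 2*Clicks + 3  [with Clicks=-5]  = -7
Revenue = Clicks + Installs + Churn  [with Clicks=-5, Installs=-4, Churn=-7]  = -16

-16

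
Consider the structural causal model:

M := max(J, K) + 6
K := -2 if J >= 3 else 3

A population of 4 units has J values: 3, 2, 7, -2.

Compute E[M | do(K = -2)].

The intervention sets K=-2 in all 4 units regardless of J. Recomputing M per unit gives 9, 8, 13, 4; average 8.5.

8.5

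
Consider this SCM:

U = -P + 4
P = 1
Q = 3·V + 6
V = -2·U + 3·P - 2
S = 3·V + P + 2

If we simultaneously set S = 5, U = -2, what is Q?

The joint intervention fixes S = 5, U = -2, removing each variable's own equation.
V = -2·U + 3·P - 2  [with U=-2, P=1]  = 5
Q = 3·V + 6  [with V=5]  = 21

21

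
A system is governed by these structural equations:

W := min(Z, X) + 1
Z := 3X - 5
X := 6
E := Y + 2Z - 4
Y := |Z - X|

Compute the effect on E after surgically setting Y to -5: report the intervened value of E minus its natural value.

-12

The intervention breaks the incoming arrows to Y: Y := |Z - X| no longer applies, and Y = -5.
Z = 3X - 5  [with X=6]  = 13
E = Y + 2Z - 4  [with Y=-5, Z=13]  = 17
Without intervention: Z = 3X - 5  [with X=6]  = 13; Y = |Z - X|  [with Z=13, X=6]  = 7; E = Y + 2Z - 4  [with Y=7, Z=13]  = 29.
Change = 17 − 29 = -12.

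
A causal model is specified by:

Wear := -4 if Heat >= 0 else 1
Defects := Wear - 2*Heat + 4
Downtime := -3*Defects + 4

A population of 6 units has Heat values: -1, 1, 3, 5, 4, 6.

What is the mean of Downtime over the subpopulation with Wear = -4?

E[Downtime|Wear=-4] averages over only the 5 units with Wear=-4 (Heat = 1, 3, 5, 4, 6): Downtime = 10, 22, 34, 28, 40, mean 26.8.

26.8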